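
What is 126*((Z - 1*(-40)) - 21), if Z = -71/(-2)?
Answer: 6867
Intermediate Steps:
Z = 71/2 (Z = -71*(-½) = 71/2 ≈ 35.500)
126*((Z - 1*(-40)) - 21) = 126*((71/2 - 1*(-40)) - 21) = 126*((71/2 + 40) - 21) = 126*(151/2 - 21) = 126*(109/2) = 6867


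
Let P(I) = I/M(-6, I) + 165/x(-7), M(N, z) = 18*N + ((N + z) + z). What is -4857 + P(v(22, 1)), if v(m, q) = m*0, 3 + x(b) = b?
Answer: -9747/2 ≈ -4873.5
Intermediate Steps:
x(b) = -3 + b
v(m, q) = 0
M(N, z) = 2*z + 19*N (M(N, z) = 18*N + (N + 2*z) = 2*z + 19*N)
P(I) = -33/2 + I/(-114 + 2*I) (P(I) = I/(2*I + 19*(-6)) + 165/(-3 - 7) = I/(2*I - 114) + 165/(-10) = I/(-114 + 2*I) + 165*(-1/10) = I/(-114 + 2*I) - 33/2 = -33/2 + I/(-114 + 2*I))
-4857 + P(v(22, 1)) = -4857 + (1881 - 32*0)/(2*(-57 + 0)) = -4857 + (1/2)*(1881 + 0)/(-57) = -4857 + (1/2)*(-1/57)*1881 = -4857 - 33/2 = -9747/2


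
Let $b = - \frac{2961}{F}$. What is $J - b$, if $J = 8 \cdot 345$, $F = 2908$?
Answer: $\frac{8029041}{2908} \approx 2761.0$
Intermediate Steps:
$b = - \frac{2961}{2908} \approx -1.0182$
$J = 2760$
$J - b = 2760 - - \frac{2961}{2908} = 2760 + \frac{2961}{2908} = \frac{8029041}{2908}$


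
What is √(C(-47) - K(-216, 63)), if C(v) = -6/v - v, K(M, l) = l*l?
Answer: 2*I*√2165854/47 ≈ 62.625*I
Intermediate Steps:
K(M, l) = l²
C(v) = -v - 6/v
√(C(-47) - K(-216, 63)) = √((-1*(-47) - 6/(-47)) - 1*63²) = √((47 - 6*(-1/47)) - 1*3969) = √((47 + 6/47) - 3969) = √(2215/47 - 3969) = √(-184328/47) = 2*I*√2165854/47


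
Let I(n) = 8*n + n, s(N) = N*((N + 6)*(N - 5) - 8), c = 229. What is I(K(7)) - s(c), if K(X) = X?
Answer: -12052665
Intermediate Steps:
s(N) = N*(-8 + (-5 + N)*(6 + N)) (s(N) = N*((6 + N)*(-5 + N) - 8) = N*((-5 + N)*(6 + N) - 8) = N*(-8 + (-5 + N)*(6 + N)))
I(n) = 9*n
I(K(7)) - s(c) = 9*7 - 229*(-38 + 229 + 229²) = 63 - 229*(-38 + 229 + 52441) = 63 - 229*52632 = 63 - 1*12052728 = 63 - 12052728 = -12052665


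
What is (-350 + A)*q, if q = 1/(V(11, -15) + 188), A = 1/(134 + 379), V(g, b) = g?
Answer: -179549/102087 ≈ -1.7588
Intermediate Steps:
A = 1/513 ≈ 0.0019493
q = 1/199 (q = 1/(11 + 188) = 1/199 ≈ 0.0050251)
(-350 + A)*q = (-350 + 1/513)*(1/199) = -179549/513*1/199 = -179549/102087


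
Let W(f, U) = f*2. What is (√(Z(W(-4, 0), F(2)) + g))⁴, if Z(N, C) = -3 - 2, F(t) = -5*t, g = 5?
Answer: 0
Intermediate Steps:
W(f, U) = 2*f
Z(N, C) = -5
(√(Z(W(-4, 0), F(2)) + g))⁴ = (√(-5 + 5))⁴ = (√0)⁴ = 0⁴ = 0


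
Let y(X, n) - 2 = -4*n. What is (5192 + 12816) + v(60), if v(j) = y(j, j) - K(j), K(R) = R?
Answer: 17710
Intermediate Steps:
y(X, n) = 2 - 4*n
v(j) = 2 - 5*j (v(j) = (2 - 4*j) - j = 2 - 5*j)
(5192 + 12816) + v(60) = (5192 + 12816) + (2 - 5*60) = 18008 + (2 - 300) = 18008 - 298 = 17710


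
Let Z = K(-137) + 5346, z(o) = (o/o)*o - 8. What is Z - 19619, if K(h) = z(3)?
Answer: -14278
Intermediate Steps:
z(o) = -8 + o (z(o) = 1*o - 8 = o - 8 = -8 + o)
K(h) = -5 (K(h) = -8 + 3 = -5)
Z = 5341 (Z = -5 + 5346 = 5341)
Z - 19619 = 5341 - 19619 = -14278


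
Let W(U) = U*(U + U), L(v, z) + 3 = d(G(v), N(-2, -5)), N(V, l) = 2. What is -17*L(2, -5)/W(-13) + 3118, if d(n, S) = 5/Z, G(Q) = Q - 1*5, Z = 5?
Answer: 526959/169 ≈ 3118.1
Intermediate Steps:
G(Q) = -5 + Q (G(Q) = Q - 5 = -5 + Q)
d(n, S) = 1 (d(n, S) = 5/5 = 5*(⅕) = 1)
L(v, z) = -2 (L(v, z) = -3 + 1 = -2)
W(U) = 2*U² (W(U) = U*(2*U) = 2*U²)
-17*L(2, -5)/W(-13) + 3118 = -(-34)/(2*(-13)²) + 3118 = -(-34)/(2*169) + 3118 = -(-34)/338 + 3118 = -17*(-1/169) + 3118 = 17/169 + 3118 = 526959/169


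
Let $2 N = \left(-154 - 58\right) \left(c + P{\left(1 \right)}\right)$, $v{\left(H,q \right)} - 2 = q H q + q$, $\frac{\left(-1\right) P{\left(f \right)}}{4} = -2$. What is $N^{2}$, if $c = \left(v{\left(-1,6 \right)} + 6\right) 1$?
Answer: $2202256$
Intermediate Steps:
$P{\left(f \right)} = 8$ ($P{\left(f \right)} = \left(-4\right) \left(-2\right) = 8$)
$v{\left(H,q \right)} = 2 + q + H q^{2}$ ($v{\left(H,q \right)} = 2 + \left(q H q + q\right) = 2 + \left(H q q + q\right) = 2 + \left(H q^{2} + q\right) = 2 + \left(q + H q^{2}\right) = 2 + q + H q^{2}$)
$c = -22$ ($c = \left(\left(2 + 6 - 6^{2}\right) + 6\right) 1 = \left(\left(2 + 6 - 36\right) + 6\right) 1 = \left(-28 + 6\right) 1 = \left(-22\right) 1 = -22$)
$N = 1484$ ($N = \frac{\left(-154 - 58\right) \left(-22 + 8\right)}{2} = \frac{\left(-212\right) \left(-14\right)}{2} = \frac{1}{2} \cdot 2968 = 1484$)
$N^{2} = 1484^{2} = 2202256$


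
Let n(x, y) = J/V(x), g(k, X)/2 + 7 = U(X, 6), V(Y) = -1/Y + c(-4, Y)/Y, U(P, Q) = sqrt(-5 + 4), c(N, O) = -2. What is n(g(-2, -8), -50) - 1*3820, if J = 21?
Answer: -3722 - 14*I ≈ -3722.0 - 14.0*I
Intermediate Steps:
U(P, Q) = I (U(P, Q) = sqrt(-1) = I)
V(Y) = -3/Y (V(Y) = -1/Y - 2/Y = -3/Y)
g(k, X) = -14 + 2*I
n(x, y) = -7*x (n(x, y) = 21/((-3/x)) = 21*(-x/3) = -7*x)
n(g(-2, -8), -50) - 1*3820 = -7*(-14 + 2*I) - 1*3820 = (98 - 14*I) - 3820 = -3722 - 14*I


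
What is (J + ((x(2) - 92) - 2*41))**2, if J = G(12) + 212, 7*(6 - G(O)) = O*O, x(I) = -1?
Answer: 24649/49 ≈ 503.04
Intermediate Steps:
G(O) = 6 - O**2/7 (G(O) = 6 - O*O/7 = 6 - O**2/7)
J = 1382/7 (J = (6 - 1/7*12**2) + 212 = (6 - 1/7*144) + 212 = (6 - 144/7) + 212 = -102/7 + 212 = 1382/7 ≈ 197.43)
(J + ((x(2) - 92) - 2*41))**2 = (1382/7 + ((-1 - 92) - 2*41))**2 = (1382/7 + (-93 - 82))**2 = (1382/7 - 175)**2 = (157/7)**2 = 24649/49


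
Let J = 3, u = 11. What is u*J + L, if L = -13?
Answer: 20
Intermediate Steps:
u*J + L = 11*3 - 13 = 33 - 13 = 20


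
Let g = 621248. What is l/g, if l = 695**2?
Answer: 483025/621248 ≈ 0.77751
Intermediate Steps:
l = 483025
l/g = 483025/621248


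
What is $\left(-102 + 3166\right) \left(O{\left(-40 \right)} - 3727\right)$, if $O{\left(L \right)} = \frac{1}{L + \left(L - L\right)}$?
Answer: $- \frac{57098023}{5} \approx -1.142 \cdot 10^{7}$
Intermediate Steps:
$O{\left(L \right)} = \frac{1}{L}$ ($O{\left(L \right)} = \frac{1}{L + 0} = \frac{1}{L}$)
$\left(-102 + 3166\right) \left(O{\left(-40 \right)} - 3727\right) = \left(-102 + 3166\right) \left(\frac{1}{-40} - 3727\right) = 3064 \left(- \frac{1}{40} - 3727\right) = 3064 \left(- \frac{149081}{40}\right) = - \frac{57098023}{5}$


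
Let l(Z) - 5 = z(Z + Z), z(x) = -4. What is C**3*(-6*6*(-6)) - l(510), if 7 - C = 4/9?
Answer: 1643005/27 ≈ 60852.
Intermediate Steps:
l(Z) = 1 (l(Z) = 5 - 4 = 1)
C = 59/9 (C = 7 - 4/9 = 59/9 ≈ 6.5556)
C**3*(-6*6*(-6)) - l(510) = (59/9)**3*(-6*6*(-6)) - 1*1 = 205379*(-36*(-6))/729 - 1 = (205379/729)*216 - 1 = 1643032/27 - 1 = 1643005/27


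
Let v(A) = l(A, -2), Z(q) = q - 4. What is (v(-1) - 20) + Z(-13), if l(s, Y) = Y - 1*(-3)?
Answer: -36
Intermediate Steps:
Z(q) = -4 + q
l(s, Y) = 3 + Y (l(s, Y) = Y + 3 = 3 + Y)
v(A) = 1 (v(A) = 3 - 2 = 1)
(v(-1) - 20) + Z(-13) = (1 - 20) + (-4 - 13) = -19 - 17 = -36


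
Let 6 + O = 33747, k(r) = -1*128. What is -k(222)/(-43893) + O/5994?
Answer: 2030489/360898 ≈ 5.6262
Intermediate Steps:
k(r) = -128
O = 33741 (O = -6 + 33747 = 33741)
-k(222)/(-43893) + O/5994 = -1*(-128)/(-43893) + 33741/5994 = 128*(-1/43893) + 33741*(1/5994) = -128/43893 + 3749/666 = 2030489/360898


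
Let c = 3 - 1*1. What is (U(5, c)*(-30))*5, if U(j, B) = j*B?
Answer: -1500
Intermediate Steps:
c = 2 (c = 3 - 1 = 2)
U(j, B) = B*j
(U(5, c)*(-30))*5 = ((2*5)*(-30))*5 = (10*(-30))*5 = -300*5 = -1500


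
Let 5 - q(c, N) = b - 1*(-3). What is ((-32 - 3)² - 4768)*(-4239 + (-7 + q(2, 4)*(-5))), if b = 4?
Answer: 15008148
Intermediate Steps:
q(c, N) = -2 (q(c, N) = 5 - (4 - 1*(-3)) = 5 - (4 + 3) = 5 - 1*7 = 5 - 7 = -2)
((-32 - 3)² - 4768)*(-4239 + (-7 + q(2, 4)*(-5))) = ((-32 - 3)² - 4768)*(-4239 + (-7 - 2*(-5))) = ((-35)² - 4768)*(-4239 + (-7 + 10)) = (1225 - 4768)*(-4239 + 3) = -3543*(-4236) = 15008148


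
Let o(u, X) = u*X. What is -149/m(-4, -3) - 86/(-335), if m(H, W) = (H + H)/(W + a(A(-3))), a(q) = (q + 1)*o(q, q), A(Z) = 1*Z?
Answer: -1047527/2680 ≈ -390.87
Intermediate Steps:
A(Z) = Z
o(u, X) = X*u
a(q) = q²*(1 + q) (a(q) = (q + 1)*(q*q) = (1 + q)*q² = q²*(1 + q))
m(H, W) = 2*H/(-18 + W) (m(H, W) = (H + H)/(W + (-3)²*(1 - 3)) = (2*H)/(W + 9*(-2)) = (2*H)/(W - 18) = (2*H)/(-18 + W) = 2*H/(-18 + W))
-149/m(-4, -3) - 86/(-335) = -149/(2*(-4)/(-18 - 3)) - 86/(-335) = -149/(2*(-4)/(-21)) - 86*(-1/335) = -149/(2*(-4)*(-1/21)) + 86/335 = -149/8/21 + 86/335 = -149*21/8 + 86/335 = -3129/8 + 86/335 = -1047527/2680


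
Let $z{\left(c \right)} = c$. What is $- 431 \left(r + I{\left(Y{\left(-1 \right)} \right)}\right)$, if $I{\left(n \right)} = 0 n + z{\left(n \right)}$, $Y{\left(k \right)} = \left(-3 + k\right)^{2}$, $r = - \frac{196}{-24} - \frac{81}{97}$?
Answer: $- \frac{5852549}{582} \approx -10056.0$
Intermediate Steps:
$r = \frac{4267}{582}$ ($r = \left(-196\right) \left(- \frac{1}{24}\right) - \frac{81}{97} = \frac{49}{6} - \frac{81}{97} = \frac{4267}{582} \approx 7.3316$)
$I{\left(n \right)} = n$ ($I{\left(n \right)} = 0 n + n = 0 + n = n$)
$- 431 \left(r + I{\left(Y{\left(-1 \right)} \right)}\right) = - 431 \left(\frac{4267}{582} + \left(-3 - 1\right)^{2}\right) = - 431 \left(\frac{4267}{582} + \left(-4\right)^{2}\right) = - 431 \left(\frac{4267}{582} + 16\right) = \left(-431\right) \frac{13579}{582} = - \frac{5852549}{582}$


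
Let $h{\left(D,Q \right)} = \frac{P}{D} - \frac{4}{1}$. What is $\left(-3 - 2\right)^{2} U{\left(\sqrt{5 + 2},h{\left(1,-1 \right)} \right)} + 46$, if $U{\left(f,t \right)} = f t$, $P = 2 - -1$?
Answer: $46 - 25 \sqrt{7} \approx -20.144$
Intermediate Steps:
$P = 3$ ($P = 2 + 1 = 3$)
$h{\left(D,Q \right)} = -4 + \frac{3}{D}$ ($h{\left(D,Q \right)} = \frac{3}{D} - \frac{4}{1} = \frac{3}{D} - 4 = -4 + \frac{3}{D}$)
$\left(-3 - 2\right)^{2} U{\left(\sqrt{5 + 2},h{\left(1,-1 \right)} \right)} + 46 = \left(-3 - 2\right)^{2} \sqrt{5 + 2} \left(-4 + \frac{3}{1}\right) + 46 = \left(-5\right)^{2} \sqrt{7} \left(-4 + 3 \cdot 1\right) + 46 = 25 \sqrt{7} \left(-4 + 3\right) + 46 = 25 \sqrt{7} \left(-1\right) + 46 = 25 \left(- \sqrt{7}\right) + 46 = - 25 \sqrt{7} + 46 = 46 - 25 \sqrt{7}$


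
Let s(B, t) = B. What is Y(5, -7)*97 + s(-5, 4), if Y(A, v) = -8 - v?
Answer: -102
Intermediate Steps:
Y(5, -7)*97 + s(-5, 4) = (-8 - 1*(-7))*97 - 5 = (-8 + 7)*97 - 5 = -1*97 - 5 = -97 - 5 = -102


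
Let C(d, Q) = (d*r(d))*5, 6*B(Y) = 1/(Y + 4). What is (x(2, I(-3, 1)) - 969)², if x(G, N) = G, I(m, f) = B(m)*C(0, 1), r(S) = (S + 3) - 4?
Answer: 935089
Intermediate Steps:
r(S) = -1 + S (r(S) = (3 + S) - 4 = -1 + S)
B(Y) = 1/(6*(4 + Y)) (B(Y) = 1/(6*(Y + 4)) = 1/(6*(4 + Y)))
C(d, Q) = 5*d*(-1 + d) (C(d, Q) = (d*(-1 + d))*5 = 5*d*(-1 + d))
I(m, f) = 0 (I(m, f) = (1/(6*(4 + m)))*(5*0*(-1 + 0)) = (1/(6*(4 + m)))*(5*0*(-1)) = (1/(6*(4 + m)))*0 = 0)
(x(2, I(-3, 1)) - 969)² = (2 - 969)² = (-967)² = 935089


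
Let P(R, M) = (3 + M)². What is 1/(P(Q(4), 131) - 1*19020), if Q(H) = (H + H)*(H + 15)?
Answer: -1/1064 ≈ -0.00093985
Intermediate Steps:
Q(H) = 2*H*(15 + H) (Q(H) = (2*H)*(15 + H) = 2*H*(15 + H))
1/(P(Q(4), 131) - 1*19020) = 1/((3 + 131)² - 1*19020) = 1/(134² - 19020) = 1/(17956 - 19020) = 1/(-1064) = -1/1064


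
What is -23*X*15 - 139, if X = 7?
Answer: -2554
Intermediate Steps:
-23*X*15 - 139 = -161*15 - 139 = -23*105 - 139 = -2415 - 139 = -2554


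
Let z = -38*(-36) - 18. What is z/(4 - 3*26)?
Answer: -675/37 ≈ -18.243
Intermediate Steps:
z = 1350 (z = 1368 - 18 = 1350)
z/(4 - 3*26) = 1350/(4 - 3*26) = 1350/(4 - 78) = 1350/(-74) = 1350*(-1/74) = -675/37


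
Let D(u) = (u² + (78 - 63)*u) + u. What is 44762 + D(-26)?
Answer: 45022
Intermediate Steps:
D(u) = u² + 16*u (D(u) = (u² + 15*u) + u = u² + 16*u)
44762 + D(-26) = 44762 - 26*(16 - 26) = 44762 - 26*(-10) = 44762 + 260 = 45022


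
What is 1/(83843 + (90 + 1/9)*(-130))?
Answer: 9/649157 ≈ 1.3864e-5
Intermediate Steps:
1/(83843 + (90 + 1/9)*(-130)) = 1/(83843 + (90 + ⅑)*(-130)) = 1/(83843 + (811/9)*(-130)) = 1/(83843 - 105430/9) = 1/(649157/9) = 9/649157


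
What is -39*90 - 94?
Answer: -3604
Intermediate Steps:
-39*90 - 94 = -3510 - 94 = -3604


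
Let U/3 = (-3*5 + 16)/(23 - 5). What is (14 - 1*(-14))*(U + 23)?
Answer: 1946/3 ≈ 648.67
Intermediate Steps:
U = ⅙ (U = 3*((-3*5 + 16)/(23 - 5)) = 3*((-15 + 16)/18) = 3*(1*(1/18)) = 3*(1/18) = ⅙ ≈ 0.16667)
(14 - 1*(-14))*(U + 23) = (14 - 1*(-14))*(⅙ + 23) = (14 + 14)*(139/6) = 28*(139/6) = 1946/3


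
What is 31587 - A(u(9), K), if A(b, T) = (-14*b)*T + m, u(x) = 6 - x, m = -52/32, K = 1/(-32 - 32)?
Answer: 1010857/32 ≈ 31589.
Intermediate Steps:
K = -1/64 (K = 1/(-64) = -1/64 ≈ -0.015625)
m = -13/8 (m = -52*1/32 = -13/8 ≈ -1.6250)
A(b, T) = -13/8 - 14*T*b (A(b, T) = (-14*b)*T - 13/8 = -14*T*b - 13/8 = -13/8 - 14*T*b)
31587 - A(u(9), K) = 31587 - (-13/8 - 14*(-1/64)*(6 - 1*9)) = 31587 - (-13/8 - 14*(-1/64)*(6 - 9)) = 31587 - (-13/8 - 14*(-1/64)*(-3)) = 31587 - (-13/8 - 21/32) = 31587 - 1*(-73/32) = 31587 + 73/32 = 1010857/32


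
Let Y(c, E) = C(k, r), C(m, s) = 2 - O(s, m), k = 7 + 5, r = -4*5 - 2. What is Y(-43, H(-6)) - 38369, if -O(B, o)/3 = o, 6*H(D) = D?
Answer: -38331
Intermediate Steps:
H(D) = D/6
r = -22 (r = -20 - 2 = -22)
O(B, o) = -3*o
k = 12
C(m, s) = 2 + 3*m (C(m, s) = 2 - (-3)*m = 2 + 3*m)
Y(c, E) = 38 (Y(c, E) = 2 + 3*12 = 2 + 36 = 38)
Y(-43, H(-6)) - 38369 = 38 - 38369 = -38331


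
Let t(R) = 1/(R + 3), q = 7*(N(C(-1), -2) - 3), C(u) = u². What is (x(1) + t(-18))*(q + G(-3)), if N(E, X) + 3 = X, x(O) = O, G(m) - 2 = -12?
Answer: -308/5 ≈ -61.600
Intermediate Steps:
G(m) = -10 (G(m) = 2 - 12 = -10)
N(E, X) = -3 + X
q = -56 (q = 7*((-3 - 2) - 3) = 7*(-5 - 3) = 7*(-8) = -56)
t(R) = 1/(3 + R)
(x(1) + t(-18))*(q + G(-3)) = (1 + 1/(3 - 18))*(-56 - 10) = (1 + 1/(-15))*(-66) = (1 - 1/15)*(-66) = (14/15)*(-66) = -308/5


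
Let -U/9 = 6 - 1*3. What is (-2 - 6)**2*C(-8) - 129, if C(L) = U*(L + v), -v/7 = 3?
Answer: 49983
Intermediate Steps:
v = -21 (v = -7*3 = -21)
U = -27 (U = -9*(6 - 1*3) = -9*(6 - 3) = -9*3 = -27)
C(L) = 567 - 27*L (C(L) = -27*(L - 21) = -27*(-21 + L) = 567 - 27*L)
(-2 - 6)**2*C(-8) - 129 = (-2 - 6)**2*(567 - 27*(-8)) - 129 = (-8)**2*(567 + 216) - 129 = 64*783 - 129 = 50112 - 129 = 49983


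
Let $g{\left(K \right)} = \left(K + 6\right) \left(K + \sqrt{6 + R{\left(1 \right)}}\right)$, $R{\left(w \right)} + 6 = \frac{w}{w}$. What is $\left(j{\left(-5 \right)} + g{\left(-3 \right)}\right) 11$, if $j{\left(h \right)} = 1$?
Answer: $-55$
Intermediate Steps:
$R{\left(w \right)} = -5$ ($R{\left(w \right)} = -6 + \frac{w}{w} = -6 + 1 = -5$)
$g{\left(K \right)} = \left(1 + K\right) \left(6 + K\right)$ ($g{\left(K \right)} = \left(K + 6\right) \left(K + \sqrt{6 - 5}\right) = \left(6 + K\right) \left(K + \sqrt{1}\right) = \left(6 + K\right) \left(K + 1\right) = \left(6 + K\right) \left(1 + K\right) = \left(1 + K\right) \left(6 + K\right)$)
$\left(j{\left(-5 \right)} + g{\left(-3 \right)}\right) 11 = \left(1 + \left(6 + \left(-3\right)^{2} + 7 \left(-3\right)\right)\right) 11 = \left(1 + \left(6 + 9 - 21\right)\right) 11 = \left(1 - 6\right) 11 = \left(-5\right) 11 = -55$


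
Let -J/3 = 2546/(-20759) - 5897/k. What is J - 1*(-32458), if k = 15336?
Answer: 3444604680943/106120008 ≈ 32460.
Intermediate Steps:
J = 161461279/106120008 (J = -3*(2546/(-20759) - 5897/15336) = -3*(2546*(-1/20759) - 5897*1/15336) = -3*(-2546/20759 - 5897/15336) = -3*(-161461279/318360024) = 161461279/106120008 ≈ 1.5215)
J - 1*(-32458) = 161461279/106120008 - 1*(-32458) = 161461279/106120008 + 32458 = 3444604680943/106120008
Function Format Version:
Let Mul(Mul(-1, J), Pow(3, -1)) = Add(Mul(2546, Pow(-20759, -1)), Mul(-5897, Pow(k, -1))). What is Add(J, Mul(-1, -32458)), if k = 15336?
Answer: Rational(3444604680943, 106120008) ≈ 32460.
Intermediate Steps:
J = Rational(161461279, 106120008) (J = Mul(-3, Add(Mul(2546, Pow(-20759, -1)), Mul(-5897, Pow(15336, -1)))) = Mul(-3, Add(Mul(2546, Rational(-1, 20759)), Mul(-5897, Rational(1, 15336)))) = Mul(-3, Add(Rational(-2546, 20759), Rational(-5897, 15336))) = Mul(-3, Rational(-161461279, 318360024)) = Rational(161461279, 106120008) ≈ 1.5215)
Add(J, Mul(-1, -32458)) = Add(Rational(161461279, 106120008), Mul(-1, -32458)) = Add(Rational(161461279, 106120008), 32458) = Rational(3444604680943, 106120008)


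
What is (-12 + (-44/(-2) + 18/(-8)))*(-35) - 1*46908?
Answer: -188717/4 ≈ -47179.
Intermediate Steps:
(-12 + (-44/(-2) + 18/(-8)))*(-35) - 1*46908 = (-12 + (-44*(-1/2) + 18*(-1/8)))*(-35) - 46908 = (-12 + (22 - 9/4))*(-35) - 46908 = (-12 + 79/4)*(-35) - 46908 = (31/4)*(-35) - 46908 = -1085/4 - 46908 = -188717/4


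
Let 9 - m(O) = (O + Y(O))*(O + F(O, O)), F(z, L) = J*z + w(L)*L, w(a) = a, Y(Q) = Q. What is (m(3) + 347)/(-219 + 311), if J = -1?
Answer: 151/46 ≈ 3.2826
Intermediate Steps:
F(z, L) = L² - z (F(z, L) = -z + L*L = -z + L² = L² - z)
m(O) = 9 - 2*O³ (m(O) = 9 - (O + O)*(O + (O² - O)) = 9 - 2*O*O² = 9 - 2*O³)
(m(3) + 347)/(-219 + 311) = ((9 - 2*3³) + 347)/(-219 + 311) = ((9 - 2*27) + 347)/92 = ((9 - 54) + 347)*(1/92) = (-45 + 347)*(1/92) = 302*(1/92) = 151/46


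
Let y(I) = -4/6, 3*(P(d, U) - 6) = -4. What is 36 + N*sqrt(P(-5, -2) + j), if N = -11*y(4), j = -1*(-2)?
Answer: 36 + 44*sqrt(15)/9 ≈ 54.935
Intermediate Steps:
P(d, U) = 14/3 (P(d, U) = 6 + (1/3)*(-4) = 6 - 4/3 = 14/3)
y(I) = -2/3 (y(I) = -4*1/6 = -2/3)
j = 2
N = 22/3 (N = -11*(-2/3) = 22/3 ≈ 7.3333)
36 + N*sqrt(P(-5, -2) + j) = 36 + 22*sqrt(14/3 + 2)/3 = 36 + 22*sqrt(20/3)/3 = 36 + 22*(2*sqrt(15)/3)/3 = 36 + 44*sqrt(15)/9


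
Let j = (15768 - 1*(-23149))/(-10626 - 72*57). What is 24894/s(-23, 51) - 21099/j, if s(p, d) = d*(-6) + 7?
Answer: 91956892932/11636183 ≈ 7902.7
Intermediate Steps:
s(p, d) = 7 - 6*d (s(p, d) = -6*d + 7 = 7 - 6*d)
j = -38917/14730 (j = (15768 + 23149)/(-10626 - 4104) = 38917/(-14730) = 38917*(-1/14730) = -38917/14730 ≈ -2.6420)
24894/s(-23, 51) - 21099/j = 24894/(7 - 6*51) - 21099/(-38917/14730) = 24894/(7 - 306) - 21099*(-14730/38917) = 24894/(-299) + 310788270/38917 = 24894*(-1/299) + 310788270/38917 = -24894/299 + 310788270/38917 = 91956892932/11636183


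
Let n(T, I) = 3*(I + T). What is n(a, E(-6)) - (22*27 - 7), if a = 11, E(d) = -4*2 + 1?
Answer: -575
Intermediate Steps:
E(d) = -7 (E(d) = -8 + 1 = -7)
n(T, I) = 3*I + 3*T
n(a, E(-6)) - (22*27 - 7) = (3*(-7) + 3*11) - (22*27 - 7) = (-21 + 33) - (594 - 7) = 12 - 1*587 = 12 - 587 = -575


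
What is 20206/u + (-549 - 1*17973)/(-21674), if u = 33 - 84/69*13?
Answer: 5040023801/4280615 ≈ 1177.4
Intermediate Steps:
u = 395/23 (u = 33 - 84*1/69*13 = 33 - 28/23*13 = 33 - 364/23 = 395/23 ≈ 17.174)
20206/u + (-549 - 1*17973)/(-21674) = 20206/(395/23) + (-549 - 1*17973)/(-21674) = 20206*(23/395) + (-549 - 17973)*(-1/21674) = 464738/395 - 18522*(-1/21674) = 464738/395 + 9261/10837 = 5040023801/4280615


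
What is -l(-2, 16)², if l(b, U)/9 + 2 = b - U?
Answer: -32400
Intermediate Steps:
l(b, U) = -18 - 9*U + 9*b (l(b, U) = -18 + 9*(b - U) = -18 + (-9*U + 9*b) = -18 - 9*U + 9*b)
-l(-2, 16)² = -(-18 - 9*16 + 9*(-2))² = -(-18 - 144 - 18)² = -1*(-180)² = -1*32400 = -32400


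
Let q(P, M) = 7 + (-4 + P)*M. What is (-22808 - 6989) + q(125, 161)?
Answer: -10309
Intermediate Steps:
q(P, M) = 7 + M*(-4 + P)
(-22808 - 6989) + q(125, 161) = (-22808 - 6989) + (7 - 4*161 + 161*125) = -29797 + (7 - 644 + 20125) = -29797 + 19488 = -10309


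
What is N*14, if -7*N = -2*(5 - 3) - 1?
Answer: 10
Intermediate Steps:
N = 5/7 (N = -(-2*(5 - 3) - 1)/7 = -(-2*2 - 1)/7 = -(-4 - 1)/7 = -⅐*(-5) = 5/7 ≈ 0.71429)
N*14 = (5/7)*14 = 10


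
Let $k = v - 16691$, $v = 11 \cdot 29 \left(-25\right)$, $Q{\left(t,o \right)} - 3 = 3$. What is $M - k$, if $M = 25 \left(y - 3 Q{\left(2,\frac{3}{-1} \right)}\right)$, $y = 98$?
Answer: $26666$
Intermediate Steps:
$Q{\left(t,o \right)} = 6$ ($Q{\left(t,o \right)} = 3 + 3 = 6$)
$v = -7975$ ($v = 319 \left(-25\right) = -7975$)
$M = 2000$ ($M = 25 \left(98 - 18\right) = 25 \cdot 80 = 2000$)
$k = -24666$ ($k = -7975 - 16691 = -24666$)
$M - k = 2000 - -24666 = 2000 + 24666 = 26666$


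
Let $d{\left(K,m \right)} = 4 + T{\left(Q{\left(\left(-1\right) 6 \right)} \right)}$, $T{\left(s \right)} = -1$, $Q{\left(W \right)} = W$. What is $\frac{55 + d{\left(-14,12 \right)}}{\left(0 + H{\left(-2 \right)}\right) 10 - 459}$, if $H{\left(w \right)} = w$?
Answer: $- \frac{58}{479} \approx -0.12109$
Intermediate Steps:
$d{\left(K,m \right)} = 3$ ($d{\left(K,m \right)} = 4 - 1 = 3$)
$\frac{55 + d{\left(-14,12 \right)}}{\left(0 + H{\left(-2 \right)}\right) 10 - 459} = \frac{55 + 3}{\left(0 - 2\right) 10 - 459} = \frac{58}{\left(-2\right) 10 - 459} = \frac{58}{-20 - 459} = \frac{58}{-479} = 58 \left(- \frac{1}{479}\right) = - \frac{58}{479}$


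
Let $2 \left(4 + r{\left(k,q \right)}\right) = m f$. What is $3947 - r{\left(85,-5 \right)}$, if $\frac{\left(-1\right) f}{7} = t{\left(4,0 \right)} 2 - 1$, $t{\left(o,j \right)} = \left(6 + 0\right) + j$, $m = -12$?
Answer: $3489$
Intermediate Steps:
$t{\left(o,j \right)} = 6 + j$
$f = -77$ ($f = - 7 \left(\left(6 + 0\right) 2 - 1\right) = - 7 \left(6 \cdot 2 - 1\right) = - 7 \left(12 - 1\right) = \left(-7\right) 11 = -77$)
$r{\left(k,q \right)} = 458$ ($r{\left(k,q \right)} = -4 + \frac{\left(-12\right) \left(-77\right)}{2} = -4 + \frac{1}{2} \cdot 924 = -4 + 462 = 458$)
$3947 - r{\left(85,-5 \right)} = 3947 - 458 = 3489$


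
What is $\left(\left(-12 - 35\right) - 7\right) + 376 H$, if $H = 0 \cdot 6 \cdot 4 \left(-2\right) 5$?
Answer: $-54$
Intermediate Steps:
$H = 0$ ($H = 0 \cdot 4 \left(-2\right) 5 = 0 \left(-2\right) 5 = 0 \cdot 5 = 0$)
$\left(\left(-12 - 35\right) - 7\right) + 376 H = \left(\left(-12 - 35\right) - 7\right) + 376 \cdot 0 = \left(-47 - 7\right) + 0 = -54 + 0 = -54$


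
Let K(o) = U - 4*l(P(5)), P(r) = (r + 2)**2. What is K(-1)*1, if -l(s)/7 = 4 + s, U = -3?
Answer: 1481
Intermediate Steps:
P(r) = (2 + r)**2
l(s) = -28 - 7*s (l(s) = -7*(4 + s) = -28 - 7*s)
K(o) = 1481 (K(o) = -3 - 4*(-28 - 7*(2 + 5)**2) = -3 - 4*(-28 - 7*7**2) = -3 - 4*(-28 - 7*49) = -3 - 4*(-28 - 343) = -3 - 4*(-371) = -3 + 1484 = 1481)
K(-1)*1 = 1481*1 = 1481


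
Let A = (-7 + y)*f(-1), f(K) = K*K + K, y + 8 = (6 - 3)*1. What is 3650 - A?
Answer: 3650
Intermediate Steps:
y = -5 (y = -8 + (6 - 3)*1 = -8 + 3*1 = -8 + 3 = -5)
f(K) = K + K**2 (f(K) = K**2 + K = K + K**2)
A = 0 (A = (-7 - 5)*(-(1 - 1)) = -(-12)*0 = -12*0 = 0)
3650 - A = 3650 - 1*0 = 3650 + 0 = 3650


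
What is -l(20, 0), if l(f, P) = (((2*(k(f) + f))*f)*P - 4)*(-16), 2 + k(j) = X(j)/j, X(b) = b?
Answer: -64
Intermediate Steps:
k(j) = -1 (k(j) = -2 + j/j = -2 + 1 = -1)
l(f, P) = 64 - 16*P*f*(-2 + 2*f) (l(f, P) = (((2*(-1 + f))*f)*P - 4)*(-16) = (((-2 + 2*f)*f)*P - 4)*(-16) = ((f*(-2 + 2*f))*P - 4)*(-16) = (P*f*(-2 + 2*f) - 4)*(-16) = (-4 + P*f*(-2 + 2*f))*(-16) = 64 - 16*P*f*(-2 + 2*f))
-l(20, 0) = -(64 - 32*0*20² + 32*0*20) = -(64 - 32*0*400 + 0) = -(64 + 0 + 0) = -1*64 = -64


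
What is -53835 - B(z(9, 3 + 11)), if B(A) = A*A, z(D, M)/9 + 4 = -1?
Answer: -55860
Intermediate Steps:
z(D, M) = -45 (z(D, M) = -36 + 9*(-1) = -36 - 9 = -45)
B(A) = A²
-53835 - B(z(9, 3 + 11)) = -53835 - 1*(-45)² = -53835 - 1*2025 = -53835 - 2025 = -55860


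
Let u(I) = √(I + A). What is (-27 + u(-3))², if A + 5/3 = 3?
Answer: (81 - I*√15)²/9 ≈ 727.33 - 69.714*I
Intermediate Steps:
A = 4/3 (A = -5/3 + 3 = 4/3 ≈ 1.3333)
u(I) = √(4/3 + I) (u(I) = √(I + 4/3) = √(4/3 + I))
(-27 + u(-3))² = (-27 + √(12 + 9*(-3))/3)² = (-27 + √(12 - 27)/3)² = (-27 + √(-15)/3)² = (-27 + (I*√15)/3)² = (-27 + I*√15/3)²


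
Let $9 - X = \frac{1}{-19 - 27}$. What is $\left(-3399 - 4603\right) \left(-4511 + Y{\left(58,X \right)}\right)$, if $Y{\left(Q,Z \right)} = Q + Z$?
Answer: $\frac{817896423}{23} \approx 3.5561 \cdot 10^{7}$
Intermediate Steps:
$X = \frac{415}{46}$ ($X = 9 - \frac{1}{-19 - 27} = 9 - \frac{1}{-46} = 9 - - \frac{1}{46} = 9 + \frac{1}{46} = \frac{415}{46} \approx 9.0217$)
$\left(-3399 - 4603\right) \left(-4511 + Y{\left(58,X \right)}\right) = \left(-3399 - 4603\right) \left(-4511 + \left(58 + \frac{415}{46}\right)\right) = - 8002 \left(-4511 + \frac{3083}{46}\right) = \left(-8002\right) \left(- \frac{204423}{46}\right) = \frac{817896423}{23}$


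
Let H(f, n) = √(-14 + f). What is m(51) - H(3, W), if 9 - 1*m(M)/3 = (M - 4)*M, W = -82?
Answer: -7164 - I*√11 ≈ -7164.0 - 3.3166*I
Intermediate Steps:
m(M) = 27 - 3*M*(-4 + M) (m(M) = 27 - 3*(M - 4)*M = 27 - 3*(-4 + M)*M = 27 - 3*M*(-4 + M))
m(51) - H(3, W) = (27 - 3*51² + 12*51) - √(-14 + 3) = (27 - 3*2601 + 612) - √(-11) = (27 - 7803 + 612) - I*√11 = -7164 - I*√11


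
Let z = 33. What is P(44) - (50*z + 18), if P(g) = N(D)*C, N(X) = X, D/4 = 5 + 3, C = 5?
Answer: -1508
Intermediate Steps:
D = 32 (D = 4*(5 + 3) = 4*8 = 32)
P(g) = 160 (P(g) = 32*5 = 160)
P(44) - (50*z + 18) = 160 - (50*33 + 18) = 160 - (1650 + 18) = 160 - 1*1668 = 160 - 1668 = -1508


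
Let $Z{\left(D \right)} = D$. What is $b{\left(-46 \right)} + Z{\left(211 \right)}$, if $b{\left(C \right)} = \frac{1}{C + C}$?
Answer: $\frac{19411}{92} \approx 210.99$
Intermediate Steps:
$b{\left(C \right)} = \frac{1}{2 C}$
$b{\left(-46 \right)} + Z{\left(211 \right)} = \frac{1}{2 \left(-46\right)} + 211 = \frac{1}{2} \left(- \frac{1}{46}\right) + 211 = - \frac{1}{92} + 211 = \frac{19411}{92}$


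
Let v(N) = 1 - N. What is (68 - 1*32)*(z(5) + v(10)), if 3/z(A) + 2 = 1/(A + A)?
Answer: -7236/19 ≈ -380.84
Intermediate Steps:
z(A) = 3/(-2 + 1/(2*A)) (z(A) = 3/(-2 + 1/(A + A)) = 3/(-2 + 1/(2*A)))
(68 - 1*32)*(z(5) + v(10)) = (68 - 1*32)*(-6*5/(-1 + 4*5) + (1 - 1*10)) = (68 - 32)*(-6*5/(-1 + 20) + (1 - 10)) = 36*(-6*5/19 - 9) = 36*(-6*5*1/19 - 9) = 36*(-30/19 - 9) = 36*(-201/19) = -7236/19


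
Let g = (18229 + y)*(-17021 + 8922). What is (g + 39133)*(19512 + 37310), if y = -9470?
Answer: -4028680254576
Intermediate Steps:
g = -70939141 (g = (18229 - 9470)*(-17021 + 8922) = 8759*(-8099) = -70939141)
(g + 39133)*(19512 + 37310) = (-70939141 + 39133)*(19512 + 37310) = -70900008*56822 = -4028680254576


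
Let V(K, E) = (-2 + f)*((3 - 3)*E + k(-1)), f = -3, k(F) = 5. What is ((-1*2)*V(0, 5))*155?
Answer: 7750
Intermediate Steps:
V(K, E) = -25 (V(K, E) = (-2 - 3)*((3 - 3)*E + 5) = -5*(0*E + 5) = -5*(0 + 5) = -5*5 = -25)
((-1*2)*V(0, 5))*155 = (-1*2*(-25))*155 = -2*(-25)*155 = 50*155 = 7750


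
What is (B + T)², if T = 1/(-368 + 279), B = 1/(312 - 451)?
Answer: 51984/153041641 ≈ 0.00033967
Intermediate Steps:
B = -1/139 (B = 1/(-139) = -1/139 ≈ -0.0071942)
T = -1/89 (T = 1/(-89) = -1/89 ≈ -0.011236)
(B + T)² = (-1/139 - 1/89)² = (-228/12371)² = 51984/153041641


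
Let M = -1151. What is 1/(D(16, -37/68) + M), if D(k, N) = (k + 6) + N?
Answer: -68/76809 ≈ -0.00088531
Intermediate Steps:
D(k, N) = 6 + N + k (D(k, N) = (6 + k) + N = 6 + N + k)
1/(D(16, -37/68) + M) = 1/((6 - 37/68 + 16) - 1151) = 1/(1459/68 - 1151) = 1/(-76809/68) = -68/76809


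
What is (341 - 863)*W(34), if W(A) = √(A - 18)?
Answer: -2088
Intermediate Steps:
W(A) = √(-18 + A)
(341 - 863)*W(34) = (341 - 863)*√(-18 + 34) = -522*√16 = -522*4 = -2088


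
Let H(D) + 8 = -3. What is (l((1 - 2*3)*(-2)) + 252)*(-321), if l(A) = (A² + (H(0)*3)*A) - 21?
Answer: -321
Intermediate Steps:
H(D) = -11 (H(D) = -8 - 3 = -11)
l(A) = -21 + A² - 33*A (l(A) = (A² + (-11*3)*A) - 21 = (A² - 33*A) - 21 = -21 + A² - 33*A)
(l((1 - 2*3)*(-2)) + 252)*(-321) = ((-21 + ((1 - 2*3)*(-2))² - 33*(1 - 2*3)*(-2)) + 252)*(-321) = ((-21 + ((1 - 6)*(-2))² - 33*(1 - 6)*(-2)) + 252)*(-321) = ((-21 + (-5*(-2))² - (-165)*(-2)) + 252)*(-321) = ((-21 + 10² - 33*10) + 252)*(-321) = ((-21 + 100 - 330) + 252)*(-321) = (-251 + 252)*(-321) = 1*(-321) = -321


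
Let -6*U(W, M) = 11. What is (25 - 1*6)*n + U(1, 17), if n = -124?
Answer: -14147/6 ≈ -2357.8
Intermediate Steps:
U(W, M) = -11/6 (U(W, M) = -⅙*11 = -11/6)
(25 - 1*6)*n + U(1, 17) = (25 - 1*6)*(-124) - 11/6 = (25 - 6)*(-124) - 11/6 = 19*(-124) - 11/6 = -2356 - 11/6 = -14147/6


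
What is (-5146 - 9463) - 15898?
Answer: -30507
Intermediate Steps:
(-5146 - 9463) - 15898 = -14609 - 15898 = -30507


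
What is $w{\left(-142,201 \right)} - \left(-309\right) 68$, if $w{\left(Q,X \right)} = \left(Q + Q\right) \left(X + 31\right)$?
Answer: $-44876$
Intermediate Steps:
$w{\left(Q,X \right)} = 2 Q \left(31 + X\right)$
$w{\left(-142,201 \right)} - \left(-309\right) 68 = 2 \left(-142\right) \left(31 + 201\right) - \left(-309\right) 68 = 2 \left(-142\right) 232 - -21012 = -65888 + 21012 = -44876$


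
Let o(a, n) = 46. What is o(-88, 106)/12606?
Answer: 23/6303 ≈ 0.0036491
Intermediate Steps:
o(-88, 106)/12606 = 46/12606 = 46*(1/12606) = 23/6303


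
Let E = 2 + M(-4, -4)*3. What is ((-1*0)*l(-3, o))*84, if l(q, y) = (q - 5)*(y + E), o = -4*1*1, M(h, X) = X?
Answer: 0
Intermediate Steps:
o = -4 (o = -4*1 = -4)
E = -10 (E = 2 - 4*3 = 2 - 12 = -10)
l(q, y) = (-10 + y)*(-5 + q) (l(q, y) = (q - 5)*(y - 10) = (-5 + q)*(-10 + y) = (-10 + y)*(-5 + q))
((-1*0)*l(-3, o))*84 = ((-1*0)*(50 - 10*(-3) - 5*(-4) - 3*(-4)))*84 = (0*(50 + 30 + 20 + 12))*84 = (0*112)*84 = 0*84 = 0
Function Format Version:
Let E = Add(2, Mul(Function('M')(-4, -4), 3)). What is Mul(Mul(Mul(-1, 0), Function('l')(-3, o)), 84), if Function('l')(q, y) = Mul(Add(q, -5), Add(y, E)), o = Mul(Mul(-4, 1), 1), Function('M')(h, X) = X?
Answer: 0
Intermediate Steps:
o = -4 (o = Mul(-4, 1) = -4)
E = -10 (E = Add(2, Mul(-4, 3)) = Add(2, -12) = -10)
Function('l')(q, y) = Mul(Add(-10, y), Add(-5, q)) (Function('l')(q, y) = Mul(Add(q, -5), Add(y, -10)) = Mul(Add(-5, q), Add(-10, y)) = Mul(Add(-10, y), Add(-5, q)))
Mul(Mul(Mul(-1, 0), Function('l')(-3, o)), 84) = Mul(Mul(Mul(-1, 0), Add(50, Mul(-10, -3), Mul(-5, -4), Mul(-3, -4))), 84) = Mul(Mul(0, Add(50, 30, 20, 12)), 84) = Mul(Mul(0, 112), 84) = Mul(0, 84) = 0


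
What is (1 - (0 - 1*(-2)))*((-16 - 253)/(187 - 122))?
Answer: 269/65 ≈ 4.1385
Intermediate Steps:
(1 - (0 - 1*(-2)))*((-16 - 253)/(187 - 122)) = (1 - (0 + 2))*(-269/65) = (1 - 1*2)*(-269*1/65) = (1 - 2)*(-269/65) = -1*(-269/65) = 269/65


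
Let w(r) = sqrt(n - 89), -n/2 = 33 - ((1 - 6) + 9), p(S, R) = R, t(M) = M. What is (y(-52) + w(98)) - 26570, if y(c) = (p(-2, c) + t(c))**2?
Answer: -15754 + 7*I*sqrt(3) ≈ -15754.0 + 12.124*I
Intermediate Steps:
n = -58 (n = -2*(33 - ((1 - 6) + 9)) = -2*(33 - (-5 + 9)) = -2*(33 - 1*4) = -2*(33 - 4) = -2*29 = -58)
y(c) = 4*c**2 (y(c) = (c + c)**2 = (2*c)**2 = 4*c**2)
w(r) = 7*I*sqrt(3) (w(r) = sqrt(-58 - 89) = sqrt(-147) = 7*I*sqrt(3))
(y(-52) + w(98)) - 26570 = (4*(-52)**2 + 7*I*sqrt(3)) - 26570 = (4*2704 + 7*I*sqrt(3)) - 26570 = (10816 + 7*I*sqrt(3)) - 26570 = -15754 + 7*I*sqrt(3)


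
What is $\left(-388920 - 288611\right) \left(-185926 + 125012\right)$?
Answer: $41271123334$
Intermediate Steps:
$\left(-388920 - 288611\right) \left(-185926 + 125012\right) = \left(-677531\right) \left(-60914\right) = 41271123334$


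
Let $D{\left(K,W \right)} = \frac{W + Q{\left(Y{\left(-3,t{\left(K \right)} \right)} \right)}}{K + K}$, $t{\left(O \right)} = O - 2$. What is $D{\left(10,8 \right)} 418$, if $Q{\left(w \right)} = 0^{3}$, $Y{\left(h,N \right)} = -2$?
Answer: $\frac{836}{5} \approx 167.2$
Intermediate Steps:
$t{\left(O \right)} = -2 + O$ ($t{\left(O \right)} = O - 2 = -2 + O$)
$Q{\left(w \right)} = 0$
$D{\left(K,W \right)} = \frac{W}{2 K}$ ($D{\left(K,W \right)} = \frac{W + 0}{K + K} = \frac{W}{2 K}$)
$D{\left(10,8 \right)} 418 = \frac{1}{2} \cdot 8 \cdot \frac{1}{10} \cdot 418 = \frac{2}{5} \cdot 418 = \frac{836}{5}$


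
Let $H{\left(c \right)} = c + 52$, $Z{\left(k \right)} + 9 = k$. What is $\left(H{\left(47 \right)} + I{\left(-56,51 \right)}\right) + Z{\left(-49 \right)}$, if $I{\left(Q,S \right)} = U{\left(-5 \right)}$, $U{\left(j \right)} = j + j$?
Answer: $31$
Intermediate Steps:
$U{\left(j \right)} = 2 j$
$I{\left(Q,S \right)} = -10$ ($I{\left(Q,S \right)} = 2 \left(-5\right) = -10$)
$Z{\left(k \right)} = -9 + k$
$H{\left(c \right)} = 52 + c$
$\left(H{\left(47 \right)} + I{\left(-56,51 \right)}\right) + Z{\left(-49 \right)} = \left(\left(52 + 47\right) - 10\right) - 58 = \left(99 - 10\right) - 58 = 89 - 58 = 31$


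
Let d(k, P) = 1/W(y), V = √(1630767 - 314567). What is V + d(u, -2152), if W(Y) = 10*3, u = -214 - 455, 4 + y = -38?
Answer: 1/30 + 10*√13162 ≈ 1147.3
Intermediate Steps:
y = -42 (y = -4 - 38 = -42)
V = 10*√13162 (V = √1316200 = 10*√13162 ≈ 1147.3)
u = -669
W(Y) = 30
d(k, P) = 1/30
V + d(u, -2152) = 10*√13162 + 1/30 = 1/30 + 10*√13162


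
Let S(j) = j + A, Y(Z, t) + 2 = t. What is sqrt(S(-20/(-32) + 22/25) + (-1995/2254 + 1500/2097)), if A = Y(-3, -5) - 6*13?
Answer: I*sqrt(423846691325358)/2250780 ≈ 9.1469*I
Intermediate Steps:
Y(Z, t) = -2 + t
A = -85 (A = (-2 - 5) - 6*13 = -7 - 1*78 = -7 - 78 = -85)
S(j) = -85 + j (S(j) = j - 85 = -85 + j)
sqrt(S(-20/(-32) + 22/25) + (-1995/2254 + 1500/2097)) = sqrt((-85 + (-20/(-32) + 22/25)) + (-1995/2254 + 1500/2097)) = sqrt((-85 + (-20*(-1/32) + 22*(1/25))) + (-1995*1/2254 + 1500*(1/2097))) = sqrt((-85 + (5/8 + 22/25)) + (-285/322 + 500/699)) = sqrt((-85 + 301/200) - 38215/225078) = sqrt(-16699/200 - 38215/225078) = sqrt(-1883110261/22507800) = I*sqrt(423846691325358)/2250780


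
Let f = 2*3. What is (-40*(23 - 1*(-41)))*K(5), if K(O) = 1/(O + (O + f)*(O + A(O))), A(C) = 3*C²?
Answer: -512/177 ≈ -2.8927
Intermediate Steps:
f = 6
K(O) = 1/(O + (6 + O)*(O + 3*O²)) (K(O) = 1/(O + (O + 6)*(O + 3*O²)) = 1/(O + (6 + O)*(O + 3*O²)))
(-40*(23 - 1*(-41)))*K(5) = (-40*(23 - 1*(-41)))*(1/(5*(7 + 3*5² + 19*5))) = (-40*(23 + 41))*(1/(5*(7 + 3*25 + 95))) = (-40*64)*(1/(5*(7 + 75 + 95))) = -512/177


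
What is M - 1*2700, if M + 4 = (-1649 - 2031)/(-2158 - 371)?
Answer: -6834736/2529 ≈ -2702.5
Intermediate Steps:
M = -6436/2529 (M = -4 + (-1649 - 2031)/(-2158 - 371) = -4 - 3680/(-2529) = -4 - 3680*(-1/2529) = -4 + 3680/2529 = -6436/2529 ≈ -2.5449)
M - 1*2700 = -6436/2529 - 1*2700 = -6436/2529 - 2700 = -6834736/2529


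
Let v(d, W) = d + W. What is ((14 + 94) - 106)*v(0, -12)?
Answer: -24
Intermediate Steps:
v(d, W) = W + d
((14 + 94) - 106)*v(0, -12) = ((14 + 94) - 106)*(-12 + 0) = (108 - 106)*(-12) = 2*(-12) = -24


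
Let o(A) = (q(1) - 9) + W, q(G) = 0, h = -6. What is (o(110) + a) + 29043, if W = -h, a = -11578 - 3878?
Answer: 13584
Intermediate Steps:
a = -15456
W = 6 (W = -1*(-6) = 6)
o(A) = -3 (o(A) = (0 - 9) + 6 = -9 + 6 = -3)
(o(110) + a) + 29043 = (-3 - 15456) + 29043 = -15459 + 29043 = 13584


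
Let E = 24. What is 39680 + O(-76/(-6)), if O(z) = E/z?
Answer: 753956/19 ≈ 39682.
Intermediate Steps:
O(z) = 24/z
39680 + O(-76/(-6)) = 39680 + 24/((-76/(-6))) = 39680 + 24/((-76*(-1/6))) = 39680 + 24/(38/3) = 39680 + 24*(3/38) = 39680 + 36/19 = 753956/19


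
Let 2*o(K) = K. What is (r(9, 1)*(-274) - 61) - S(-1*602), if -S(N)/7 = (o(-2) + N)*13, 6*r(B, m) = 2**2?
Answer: -165350/3 ≈ -55117.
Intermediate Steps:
o(K) = K/2
r(B, m) = 2/3 (r(B, m) = (1/6)*2**2 = (1/6)*4 = 2/3)
S(N) = 91 - 91*N (S(N) = -7*((1/2)*(-2) + N)*13 = -7*(-1 + N)*13 = -7*(-13 + 13*N) = 91 - 91*N)
(r(9, 1)*(-274) - 61) - S(-1*602) = ((2/3)*(-274) - 61) - (91 - (-91)*602) = (-548/3 - 61) - (91 - 91*(-602)) = -731/3 - (91 + 54782) = -731/3 - 1*54873 = -731/3 - 54873 = -165350/3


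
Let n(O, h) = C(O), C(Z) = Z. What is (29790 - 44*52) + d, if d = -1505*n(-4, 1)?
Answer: 33522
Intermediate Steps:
n(O, h) = O
d = 6020 (d = -1505*(-4) = 6020)
(29790 - 44*52) + d = (29790 - 44*52) + 6020 = (29790 - 2288) + 6020 = 27502 + 6020 = 33522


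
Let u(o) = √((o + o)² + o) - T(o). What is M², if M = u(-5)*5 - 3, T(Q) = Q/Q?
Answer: 2439 - 80*√95 ≈ 1659.3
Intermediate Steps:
T(Q) = 1
u(o) = -1 + √(o + 4*o²) (u(o) = √((o + o)² + o) - 1*1 = √((2*o)² + o) - 1 = √(4*o² + o) - 1 = √(o + 4*o²) - 1 = -1 + √(o + 4*o²))
M = -8 + 5*√95 (M = (-1 + √(-5*(1 + 4*(-5))))*5 - 3 = (-1 + √(-5*(1 - 20)))*5 - 3 = (-1 + √(-5*(-19)))*5 - 3 = (-1 + √95)*5 - 3 = (-5 + 5*√95) - 3 = -8 + 5*√95 ≈ 40.734)
M² = (-8 + 5*√95)²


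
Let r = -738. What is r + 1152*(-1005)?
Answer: -1158498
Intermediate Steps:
r + 1152*(-1005) = -738 + 1152*(-1005) = -738 - 1157760 = -1158498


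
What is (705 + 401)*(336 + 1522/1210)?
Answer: 225669346/605 ≈ 3.7301e+5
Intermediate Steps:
(705 + 401)*(336 + 1522/1210) = 1106*(336 + 1522*(1/1210)) = 1106*(336 + 761/605) = 1106*(204041/605) = 225669346/605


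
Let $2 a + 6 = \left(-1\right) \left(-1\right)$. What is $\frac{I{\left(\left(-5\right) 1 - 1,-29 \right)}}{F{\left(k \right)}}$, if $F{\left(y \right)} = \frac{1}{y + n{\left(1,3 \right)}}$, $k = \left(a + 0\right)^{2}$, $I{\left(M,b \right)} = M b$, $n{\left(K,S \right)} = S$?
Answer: $\frac{3219}{2} \approx 1609.5$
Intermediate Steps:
$a = - \frac{5}{2}$ ($a = -3 + \frac{\left(-1\right) \left(-1\right)}{2} = -3 + \frac{1}{2} \cdot 1 = -3 + \frac{1}{2} = - \frac{5}{2} \approx -2.5$)
$k = \frac{25}{4}$ ($k = \left(- \frac{5}{2} + 0\right)^{2} = \left(- \frac{5}{2}\right)^{2} = \frac{25}{4} \approx 6.25$)
$F{\left(y \right)} = \frac{1}{3 + y}$ ($F{\left(y \right)} = \frac{1}{y + 3} = \frac{1}{3 + y}$)
$\frac{I{\left(\left(-5\right) 1 - 1,-29 \right)}}{F{\left(k \right)}} = \frac{\left(\left(-5\right) 1 - 1\right) \left(-29\right)}{\frac{1}{3 + \frac{25}{4}}} = \frac{\left(-5 - 1\right) \left(-29\right)}{\frac{1}{\frac{37}{4}}} = \frac{\left(-6\right) \left(-29\right)}{\frac{4}{37}} = 174 \cdot \frac{37}{4} = \frac{3219}{2}$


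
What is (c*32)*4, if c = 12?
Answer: 1536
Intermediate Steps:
(c*32)*4 = (12*32)*4 = 384*4 = 1536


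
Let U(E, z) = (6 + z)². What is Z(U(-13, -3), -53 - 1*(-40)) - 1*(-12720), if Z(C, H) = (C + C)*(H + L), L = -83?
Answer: 10992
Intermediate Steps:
Z(C, H) = 2*C*(-83 + H) (Z(C, H) = (C + C)*(H - 83) = (2*C)*(-83 + H) = 2*C*(-83 + H))
Z(U(-13, -3), -53 - 1*(-40)) - 1*(-12720) = 2*(6 - 3)²*(-83 + (-53 - 1*(-40))) - 1*(-12720) = 2*3²*(-83 + (-53 + 40)) + 12720 = 2*9*(-83 - 13) + 12720 = 2*9*(-96) + 12720 = -1728 + 12720 = 10992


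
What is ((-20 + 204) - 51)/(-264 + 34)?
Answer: -133/230 ≈ -0.57826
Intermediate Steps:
((-20 + 204) - 51)/(-264 + 34) = (184 - 51)/(-230) = 133*(-1/230) = -133/230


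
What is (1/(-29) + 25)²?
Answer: 524176/841 ≈ 623.28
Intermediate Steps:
(1/(-29) + 25)² = (-1/29 + 25)² = (724/29)² = 524176/841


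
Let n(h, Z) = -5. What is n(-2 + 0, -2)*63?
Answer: -315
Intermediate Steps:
n(-2 + 0, -2)*63 = -5*63 = -315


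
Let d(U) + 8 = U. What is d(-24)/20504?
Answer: -4/2563 ≈ -0.0015607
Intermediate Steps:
d(U) = -8 + U
d(-24)/20504 = (-8 - 24)/20504 = -32*1/20504 = -4/2563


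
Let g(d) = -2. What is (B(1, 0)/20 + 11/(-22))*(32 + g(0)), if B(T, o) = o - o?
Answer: -15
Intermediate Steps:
B(T, o) = 0
(B(1, 0)/20 + 11/(-22))*(32 + g(0)) = (0/20 + 11/(-22))*(32 - 2) = (0*(1/20) + 11*(-1/22))*30 = (0 - ½)*30 = -½*30 = -15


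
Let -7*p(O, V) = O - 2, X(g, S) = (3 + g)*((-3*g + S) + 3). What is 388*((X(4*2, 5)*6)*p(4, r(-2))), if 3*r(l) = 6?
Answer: 819456/7 ≈ 1.1707e+5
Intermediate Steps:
r(l) = 2 (r(l) = (⅓)*6 = 2)
X(g, S) = (3 + g)*(3 + S - 3*g) (X(g, S) = (3 + g)*((S - 3*g) + 3) = (3 + g)*(3 + S - 3*g))
p(O, V) = 2/7 - O/7 (p(O, V) = -(O - 2)/7 = -(-2 + O)/7 = 2/7 - O/7)
388*((X(4*2, 5)*6)*p(4, r(-2))) = 388*(((9 - 24*2 - 3*(4*2)² + 3*5 + 5*(4*2))*6)*(2/7 - ⅐*4)) = 388*(((9 - 6*8 - 3*8² + 15 + 5*8)*6)*(2/7 - 4/7)) = 388*(((9 - 48 - 3*64 + 15 + 40)*6)*(-2/7)) = 388*(((9 - 48 - 192 + 15 + 40)*6)*(-2/7)) = 388*(-176*6*(-2/7)) = 388*(-1056*(-2/7)) = 388*(2112/7) = 819456/7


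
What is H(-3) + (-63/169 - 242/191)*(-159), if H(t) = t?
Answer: 8319192/32279 ≈ 257.73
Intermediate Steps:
H(-3) + (-63/169 - 242/191)*(-159) = -3 + (-63/169 - 242/191)*(-159) = -3 - 52931/32279*(-159) = -3 + 8416029/32279 = 8319192/32279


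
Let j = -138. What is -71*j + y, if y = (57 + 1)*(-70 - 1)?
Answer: 5680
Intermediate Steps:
y = -4118 (y = 58*(-71) = -4118)
-71*j + y = -71*(-138) - 4118 = 9798 - 4118 = 5680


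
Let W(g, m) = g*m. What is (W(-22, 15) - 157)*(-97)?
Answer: 47239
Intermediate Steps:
(W(-22, 15) - 157)*(-97) = (-22*15 - 157)*(-97) = (-330 - 157)*(-97) = -487*(-97) = 47239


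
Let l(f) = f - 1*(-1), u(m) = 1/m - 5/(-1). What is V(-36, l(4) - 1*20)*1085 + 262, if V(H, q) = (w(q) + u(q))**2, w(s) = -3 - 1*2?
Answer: 12007/45 ≈ 266.82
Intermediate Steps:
u(m) = 5 + 1/m (u(m) = 1/m - 5*(-1) = 1/m + 5 = 5 + 1/m)
w(s) = -5 (w(s) = -3 - 2 = -5)
l(f) = 1 + f (l(f) = f + 1 = 1 + f)
V(H, q) = q**(-2) (V(H, q) = (-5 + (5 + 1/q))**2 = (1/q)**2 = q**(-2))
V(-36, l(4) - 1*20)*1085 + 262 = 1085/((1 + 4) - 1*20)**2 + 262 = 1085/(5 - 20)**2 + 262 = 1085/(-15)**2 + 262 = (1/225)*1085 + 262 = 217/45 + 262 = 12007/45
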